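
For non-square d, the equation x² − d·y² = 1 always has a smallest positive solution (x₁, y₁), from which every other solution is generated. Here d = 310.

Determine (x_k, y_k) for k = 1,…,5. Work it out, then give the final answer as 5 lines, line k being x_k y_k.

848719 48204
1440647881921 81823301352
2445410459391369679 138889981000287972
4150932639366927117300481 235757131569084991314384
7045950797499272621676902497999 400183113896225599505705060220

[17; 1,1,1,1,5,…,1,1,34] for √310; ℓ=16 ⇒ convergent index 15
a_0=17:  p_0=17·1+0=17,  q_0=17·0+1=1
…
a_3=1:  p_3=1·35+18=53,  q_3=1·2+1=3
…
a_10=3:  p_10=3·7747+5687=28928,  q_10=3·440+323=1643
a_11=5:  p_11=5·28928+7747=152387,  q_11=5·1643+440=8655
…
a_13=1:  p_13=1·181315+152387=333702,  q_13=1·10298+8655=18953
a_14=1:  p_14=1·333702+181315=515017,  q_14=1·18953+10298=29251
a_15=1:  p_15=1·515017+333702=848719,  q_15=1·29251+18953=48204
fundamental: x₁=848719, y₁=48204  (since 720323940961 − 310·2323625616 = 1)
(848719+48204√310)^2 = 1440647881921 + 81823301352√310
(848719+48204√310)^3 = 2445410459391369679 + 138889981000287972√310
(848719+48204√310)^4 = 4150932639366927117300481 + 235757131569084991314384√310
(848719+48204√310)^5 = 7045950797499272621676902497999 + 400183113896225599505705060220√310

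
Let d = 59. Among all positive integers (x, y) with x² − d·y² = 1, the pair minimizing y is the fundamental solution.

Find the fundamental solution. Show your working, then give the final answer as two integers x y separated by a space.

530 69

[7; 1,2,7,2,1,14] for √59; ℓ=6 ⇒ convergent index 5
a_0=7:  p_0=7·1+0=7,  q_0=7·0+1=1
…
a_4=2:  p_4=2·169+23=361,  q_4=2·22+3=47
a_5=1:  p_5=1·361+169=530,  q_5=1·47+22=69
→ (530, 69).  Check: 530²=280900, 59·69²=280899, difference 1.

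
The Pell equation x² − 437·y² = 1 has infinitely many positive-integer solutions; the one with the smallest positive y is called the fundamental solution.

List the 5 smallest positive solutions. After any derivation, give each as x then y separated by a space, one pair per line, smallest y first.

√437 → a₀=20, period (1,9,2,9,1,40); ℓ=6 even so k=5
i=0: a=20 ⇒ p=20, q=1
…
i=3: a=2 ⇒ p=439, q=21
i=4: a=9 ⇒ p=4160, q=199
i=5: a=1 ⇒ p=4599, q=220
fundamental: x₁=4599, y₁=220  (since 21150801 − 437·48400 = 1)
n=2: (4599,220)∘(4599,220) = (4599·4599+437·220·220, 4599·220+220·4599) = (42301601,2023560)
n=3: (42301601,2023560)∘(4599,220) = (4599·42301601+437·220·2023560, 4599·2023560+220·42301601) = (389090121399,18612704660)
n=4: (389090121399,18612704660)∘(4599,220) = (4599·389090121399+437·220·18612704660, 4599·18612704660+220·389090121399) = (3578850894326401,171199655439120)
n=5: (3578850894326401,171199655439120)∘(4599,220) = (4599·3578850894326401+437·220·171199655439120, 4599·171199655439120+220·3578850894326401) = (32918270136924114999,1574694412116321100)

4599 220
42301601 2023560
389090121399 18612704660
3578850894326401 171199655439120
32918270136924114999 1574694412116321100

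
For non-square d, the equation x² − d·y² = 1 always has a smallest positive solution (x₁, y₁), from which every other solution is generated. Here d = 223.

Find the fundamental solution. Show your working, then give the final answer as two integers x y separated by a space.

224 15

√223 = [14; 1,13,1,28, …], period ℓ=4 (even) → k=3
step 0: (14, 1)  from 14·(1,0) + (0,1)
step 1: (15, 1)  from 1·(14,1) + (1,0)
step 2: (209, 14)  from 13·(15,1) + (14,1)
step 3: (224, 15)  from 1·(209,14) + (15,1)
fundamental: x₁=224, y₁=15  (since 50176 − 223·225 = 1)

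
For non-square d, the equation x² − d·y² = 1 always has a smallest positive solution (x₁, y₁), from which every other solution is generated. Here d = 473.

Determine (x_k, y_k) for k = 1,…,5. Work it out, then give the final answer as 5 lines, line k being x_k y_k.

87 4
15137 696
2633751 121100
458257537 21070704
79734177687 3666181396

√473 = [21; 1,2,1,42, …], period ℓ=4 (even) → k=3
i=0: a=21 ⇒ p=21, q=1
i=1: a=1 ⇒ p=22, q=1
i=2: a=2 ⇒ p=65, q=3
i=3: a=1 ⇒ p=87, q=4
→ (87, 4).  Check: 87²=7569, 473·4²=7568, difference 1.
k=2:  x_2 = 87·87+473·4·4 = 15137,  y_2 = 87·4+4·87 = 696
k=3:  x_3 = 87·15137+473·4·696 = 2633751,  y_3 = 87·696+4·15137 = 121100
k=4:  x_4 = 87·2633751+473·4·121100 = 458257537,  y_4 = 87·121100+4·2633751 = 21070704
k=5:  x_5 = 87·458257537+473·4·21070704 = 79734177687,  y_5 = 87·21070704+4·458257537 = 3666181396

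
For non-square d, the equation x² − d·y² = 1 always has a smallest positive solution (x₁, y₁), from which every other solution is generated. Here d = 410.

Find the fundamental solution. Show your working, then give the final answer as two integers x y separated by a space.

√410 = [20; 4,40, …], period ℓ=2 (even) → k=1
i=0: a=20 ⇒ p=20, q=1
i=1: a=4 ⇒ p=81, q=4
→ (81, 4).  Check: 81²=6561, 410·4²=6560, difference 1.

81 4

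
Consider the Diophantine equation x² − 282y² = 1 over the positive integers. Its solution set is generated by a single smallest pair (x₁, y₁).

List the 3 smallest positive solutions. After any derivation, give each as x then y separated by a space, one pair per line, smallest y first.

2351 140
11054401 658280
51977791151 3095232420

d=282: √d = [16; 1,3,1,4,1,3,1,32] (ℓ=8, even), read p_7/q_7
step 0: (16, 1)  from 16·(1,0) + (0,1)
step 1: (17, 1)  from 1·(16,1) + (1,0)
step 2: (67, 4)  from 3·(17,1) + (16,1)
step 3: (84, 5)  from 1·(67,4) + (17,1)
step 4: (403, 24)  from 4·(84,5) + (67,4)
step 5: (487, 29)  from 1·(403,24) + (84,5)
step 6: (1864, 111)  from 3·(487,29) + (403,24)
step 7: (2351, 140)  from 1·(1864,111) + (487,29)
fundamental: x₁=2351, y₁=140  (since 5527201 − 282·19600 = 1)
(2351+140√282)^2 = 11054401 + 658280√282
(2351+140√282)^3 = 51977791151 + 3095232420√282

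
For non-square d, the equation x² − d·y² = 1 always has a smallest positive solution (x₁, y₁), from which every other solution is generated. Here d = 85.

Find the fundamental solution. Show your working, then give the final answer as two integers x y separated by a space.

285769 30996

√85 = [9; 4,1,1,4,18, …], period ℓ=5 (odd) → k=9
i=0: a=9 ⇒ p=9, q=1
i=1: a=4 ⇒ p=37, q=4
i=2: a=1 ⇒ p=46, q=5
…
i=5: a=18 ⇒ p=6887, q=747
…
i=7: a=1 ⇒ p=34813, q=3776
i=8: a=1 ⇒ p=62739, q=6805
i=9: a=4 ⇒ p=285769, q=30996
(x₁, y₁) = (285769, 30996);  285769² − 85·30996² = 1 ✓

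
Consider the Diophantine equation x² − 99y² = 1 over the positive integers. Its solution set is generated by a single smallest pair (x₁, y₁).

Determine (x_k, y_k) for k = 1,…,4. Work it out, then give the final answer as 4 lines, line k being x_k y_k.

d=99: √d = [9; 1,18] (ℓ=2, even), read p_1/q_1
i=0: a=9 ⇒ p=9, q=1
i=1: a=1 ⇒ p=10, q=1
(x₁, y₁) = (10, 1);  10² − 99·1² = 1 ✓
k=2:  x_2 = 10·10+99·1·1 = 199,  y_2 = 10·1+1·10 = 20
k=3:  x_3 = 10·199+99·1·20 = 3970,  y_3 = 10·20+1·199 = 399
k=4:  x_4 = 10·3970+99·1·399 = 79201,  y_4 = 10·399+1·3970 = 7960

10 1
199 20
3970 399
79201 7960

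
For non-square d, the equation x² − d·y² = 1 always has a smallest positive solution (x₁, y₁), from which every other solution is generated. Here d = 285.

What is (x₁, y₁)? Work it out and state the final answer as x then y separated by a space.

√285 = [16; 1,7,2,7,1,32, …], period ℓ=6 (even) → k=5
k=0  a_k=16  p_k/q_k = 16/1
…
k=2  a_k=7  p_k/q_k = 135/8
k=3  a_k=2  p_k/q_k = 287/17
k=4  a_k=7  p_k/q_k = 2144/127
k=5  a_k=1  p_k/q_k = 2431/144
fundamental: x₁=2431, y₁=144  (since 5909761 − 285·20736 = 1)

2431 144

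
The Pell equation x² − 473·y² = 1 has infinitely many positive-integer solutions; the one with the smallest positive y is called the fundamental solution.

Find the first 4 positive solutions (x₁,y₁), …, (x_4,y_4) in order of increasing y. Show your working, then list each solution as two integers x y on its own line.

√473 → a₀=21, period (1,2,1,42); ℓ=4 even so k=3
step 0: (21, 1)  from 21·(1,0) + (0,1)
…
step 2: (65, 3)  from 2·(22,1) + (21,1)
step 3: (87, 4)  from 1·(65,3) + (22,1)
(x₁, y₁) = (87, 4);  87² − 473·4² = 1 ✓
(x_2, y_2) = (87·87 + 473·4·4, 87·4 + 4·87) = (15137, 696)
(x_3, y_3) = (87·15137 + 473·4·696, 87·696 + 4·15137) = (2633751, 121100)
(x_4, y_4) = (87·2633751 + 473·4·121100, 87·121100 + 4·2633751) = (458257537, 21070704)

87 4
15137 696
2633751 121100
458257537 21070704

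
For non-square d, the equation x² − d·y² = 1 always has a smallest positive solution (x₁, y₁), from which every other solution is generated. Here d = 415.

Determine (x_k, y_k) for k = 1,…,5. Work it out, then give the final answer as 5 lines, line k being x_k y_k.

18412804 903849
678062702284831 33284788965192
24970071273761872339444 1225732590794885332887
919538056459614718055705397121 45138347901436822389057205104
33862548008263614468078655355989935124 1662247105585933832332453329850170345

√415 = [20; 2,1,2,4,6,…,1,2,40, …], period ℓ=16 (even) → k=15
k=0  a_k=20  p_k/q_k = 20/1
k=1  a_k=2  p_k/q_k = 41/2
k=2  a_k=1  p_k/q_k = 61/3
k=3  a_k=2  p_k/q_k = 163/8
k=4  a_k=4  p_k/q_k = 713/35
k=5  a_k=6  p_k/q_k = 4441/218
k=6  a_k=1  p_k/q_k = 5154/253
…
k=8  a_k=3  p_k/q_k = 33939/1666
k=9  a_k=1  p_k/q_k = 43534/2137
…
k=11  a_k=6  p_k/q_k = 508372/24955
k=12  a_k=4  p_k/q_k = 2110961/103623
…
k=14  a_k=1  p_k/q_k = 6841255/335824
k=15  a_k=2  p_k/q_k = 18412804/903849
→ (18412804, 903849).  Check: 18412804²=339031351142416, 415·903849²=339031351142415, difference 1.
(x_2, y_2) = (18412804·18412804 + 415·903849·903849, 18412804·903849 + 903849·18412804) = (678062702284831, 33284788965192)
(x_3, y_3) = (18412804·678062702284831 + 415·903849·33284788965192, 18412804·33284788965192 + 903849·678062702284831) = (24970071273761872339444, 1225732590794885332887)
(x_4, y_4) = (18412804·24970071273761872339444 + 415·903849·1225732590794885332887, 18412804·1225732590794885332887 + 903849·24970071273761872339444) = (919538056459614718055705397121, 45138347901436822389057205104)
(x_5, y_5) = (18412804·919538056459614718055705397121 + 415·903849·45138347901436822389057205104, 18412804·45138347901436822389057205104 + 903849·919538056459614718055705397121) = (33862548008263614468078655355989935124, 1662247105585933832332453329850170345)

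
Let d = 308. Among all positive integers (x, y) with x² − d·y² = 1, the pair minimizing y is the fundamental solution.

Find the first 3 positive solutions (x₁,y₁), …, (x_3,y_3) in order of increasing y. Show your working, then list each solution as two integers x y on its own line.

351 20
246401 14040
172973151 9856060

√308 = [17; 1,1,4,1,1,34, …], period ℓ=6 (even) → k=5
i=0: a=17 ⇒ p=17, q=1
…
i=2: a=1 ⇒ p=35, q=2
…
i=4: a=1 ⇒ p=193, q=11
i=5: a=1 ⇒ p=351, q=20
fundamental: x₁=351, y₁=20  (since 123201 − 308·400 = 1)
n=2: (351,20)∘(351,20) = (351·351+308·20·20, 351·20+20·351) = (246401,14040)
n=3: (246401,14040)∘(351,20) = (351·246401+308·20·14040, 351·14040+20·246401) = (172973151,9856060)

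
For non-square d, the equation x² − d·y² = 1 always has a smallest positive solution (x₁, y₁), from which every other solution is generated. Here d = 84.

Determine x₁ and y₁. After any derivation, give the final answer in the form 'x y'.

55 6

[9; 6,18] for √84; ℓ=2 ⇒ convergent index 1
i=0: a=9 ⇒ p=9, q=1
i=1: a=6 ⇒ p=55, q=6
fundamental: x₁=55, y₁=6  (since 3025 − 84·36 = 1)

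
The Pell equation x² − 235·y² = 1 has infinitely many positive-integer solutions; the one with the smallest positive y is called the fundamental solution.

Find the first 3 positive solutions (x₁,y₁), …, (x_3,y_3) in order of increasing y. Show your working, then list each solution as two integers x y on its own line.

46 3
4231 276
389206 25389

d=235: √d = [15; 3,30] (ℓ=2, even), read p_1/q_1
a_0=15:  p_0=15·1+0=15,  q_0=15·0+1=1
a_1=3:  p_1=3·15+1=46,  q_1=3·1+0=3
(x₁, y₁) = (46, 3);  46² − 235·3² = 1 ✓
(46+3√235)^2 = 4231 + 276√235
(46+3√235)^3 = 389206 + 25389√235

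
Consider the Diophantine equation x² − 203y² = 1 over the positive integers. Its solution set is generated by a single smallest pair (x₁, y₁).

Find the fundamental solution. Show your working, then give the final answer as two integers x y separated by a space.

√203 = [14; 4,28, …], period ℓ=2 (even) → k=1
i=0: a=14 ⇒ p=14, q=1
i=1: a=4 ⇒ p=57, q=4
(x₁, y₁) = (57, 4);  57² − 203·4² = 1 ✓

57 4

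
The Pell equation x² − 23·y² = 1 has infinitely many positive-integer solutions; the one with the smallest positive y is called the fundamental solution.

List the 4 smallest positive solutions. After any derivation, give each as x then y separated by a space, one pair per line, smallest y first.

24 5
1151 240
55224 11515
2649601 552480

d=23: √d = [4; 1,3,1,8] (ℓ=4, even), read p_3/q_3
step 0: (4, 1)  from 4·(1,0) + (0,1)
step 1: (5, 1)  from 1·(4,1) + (1,0)
step 2: (19, 4)  from 3·(5,1) + (4,1)
step 3: (24, 5)  from 1·(19,4) + (5,1)
fundamental: x₁=24, y₁=5  (since 576 − 23·25 = 1)
k=2:  x_2 = 24·24+23·5·5 = 1151,  y_2 = 24·5+5·24 = 240
k=3:  x_3 = 24·1151+23·5·240 = 55224,  y_3 = 24·240+5·1151 = 11515
k=4:  x_4 = 24·55224+23·5·11515 = 2649601,  y_4 = 24·11515+5·55224 = 552480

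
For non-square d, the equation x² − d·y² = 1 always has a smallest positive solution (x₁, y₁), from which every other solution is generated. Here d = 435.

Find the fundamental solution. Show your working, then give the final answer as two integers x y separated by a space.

146 7

√435 = [20; 1,5,1,40, …], period ℓ=4 (even) → k=3
a_0=20:  p_0=20·1+0=20,  q_0=20·0+1=1
…
a_2=5:  p_2=5·21+20=125,  q_2=5·1+1=6
a_3=1:  p_3=1·125+21=146,  q_3=1·6+1=7
→ (146, 7).  Check: 146²=21316, 435·7²=21315, difference 1.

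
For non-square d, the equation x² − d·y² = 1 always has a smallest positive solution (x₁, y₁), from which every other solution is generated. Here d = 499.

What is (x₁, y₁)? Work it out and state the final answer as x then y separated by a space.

4490 201

√499 → a₀=22, period (2,1,21,1,2,44); ℓ=6 even so k=5
i=0: a=22 ⇒ p=22, q=1
…
i=2: a=1 ⇒ p=67, q=3
i=3: a=21 ⇒ p=1452, q=65
i=4: a=1 ⇒ p=1519, q=68
i=5: a=2 ⇒ p=4490, q=201
(x₁, y₁) = (4490, 201);  4490² − 499·201² = 1 ✓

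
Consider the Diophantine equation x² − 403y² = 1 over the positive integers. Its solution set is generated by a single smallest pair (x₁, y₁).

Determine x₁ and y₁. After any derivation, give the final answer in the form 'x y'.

d=403: √d = [20; 13,2,1,3,1,3,1,2,13,40] (ℓ=10, even), read p_9/q_9
k=0  a_k=20  p_k/q_k = 20/1
k=1  a_k=13  p_k/q_k = 261/13
…
k=4  a_k=3  p_k/q_k = 2951/147
…
k=6  a_k=3  p_k/q_k = 14213/708
…
k=8  a_k=2  p_k/q_k = 50147/2498
k=9  a_k=13  p_k/q_k = 669878/33369
→ (669878, 33369).  Check: 669878²=448736534884, 403·33369²=448736534883, difference 1.

669878 33369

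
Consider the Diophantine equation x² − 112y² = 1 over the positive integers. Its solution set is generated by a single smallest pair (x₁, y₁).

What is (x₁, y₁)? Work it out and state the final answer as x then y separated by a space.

127 12

√112 = [10; 1,1,2,1,1,20, …], period ℓ=6 (even) → k=5
k=0  a_k=10  p_k/q_k = 10/1
k=1  a_k=1  p_k/q_k = 11/1
k=2  a_k=1  p_k/q_k = 21/2
…
k=4  a_k=1  p_k/q_k = 74/7
k=5  a_k=1  p_k/q_k = 127/12
→ (127, 12).  Check: 127²=16129, 112·12²=16128, difference 1.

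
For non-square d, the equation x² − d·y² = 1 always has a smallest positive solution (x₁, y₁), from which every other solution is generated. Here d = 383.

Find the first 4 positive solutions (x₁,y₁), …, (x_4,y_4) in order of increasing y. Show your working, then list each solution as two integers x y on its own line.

18768 959
704475647 35997024
26443197867024 1351184291905
992571874432137217 50718053544949056

[19; 1,1,3,19,3,1,1,38] for √383; ℓ=8 ⇒ convergent index 7
a_0=19:  p_0=19·1+0=19,  q_0=19·0+1=1
…
a_2=1:  p_2=1·20+19=39,  q_2=1·1+1=2
a_3=3:  p_3=3·39+20=137,  q_3=3·2+1=7
a_4=19:  p_4=19·137+39=2642,  q_4=19·7+2=135
a_5=3:  p_5=3·2642+137=8063,  q_5=3·135+7=412
a_6=1:  p_6=1·8063+2642=10705,  q_6=1·412+135=547
a_7=1:  p_7=1·10705+8063=18768,  q_7=1·547+412=959
(x₁, y₁) = (18768, 959);  18768² − 383·959² = 1 ✓
n=2: (18768,959)∘(18768,959) = (18768·18768+383·959·959, 18768·959+959·18768) = (704475647,35997024)
n=3: (704475647,35997024)∘(18768,959) = (18768·704475647+383·959·35997024, 18768·35997024+959·704475647) = (26443197867024,1351184291905)
n=4: (26443197867024,1351184291905)∘(18768,959) = (18768·26443197867024+383·959·1351184291905, 18768·1351184291905+959·26443197867024) = (992571874432137217,50718053544949056)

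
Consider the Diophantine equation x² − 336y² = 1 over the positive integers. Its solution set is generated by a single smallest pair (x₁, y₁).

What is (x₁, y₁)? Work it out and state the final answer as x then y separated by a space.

55 3

d=336: √d = [18; 3,36] (ℓ=2, even), read p_1/q_1
i=0: a=18 ⇒ p=18, q=1
i=1: a=3 ⇒ p=55, q=3
(x₁, y₁) = (55, 3);  55² − 336·3² = 1 ✓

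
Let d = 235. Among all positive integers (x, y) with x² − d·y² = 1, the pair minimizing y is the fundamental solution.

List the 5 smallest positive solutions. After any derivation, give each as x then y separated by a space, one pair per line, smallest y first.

46 3
4231 276
389206 25389
35802721 2335512
3293461126 214841715

d=235: √d = [15; 3,30] (ℓ=2, even), read p_1/q_1
a_0=15:  p_0=15·1+0=15,  q_0=15·0+1=1
a_1=3:  p_1=3·15+1=46,  q_1=3·1+0=3
fundamental: x₁=46, y₁=3  (since 2116 − 235·9 = 1)
k=2:  x_2 = 46·46+235·3·3 = 4231,  y_2 = 46·3+3·46 = 276
k=3:  x_3 = 46·4231+235·3·276 = 389206,  y_3 = 46·276+3·4231 = 25389
k=4:  x_4 = 46·389206+235·3·25389 = 35802721,  y_4 = 46·25389+3·389206 = 2335512
k=5:  x_5 = 46·35802721+235·3·2335512 = 3293461126,  y_5 = 46·2335512+3·35802721 = 214841715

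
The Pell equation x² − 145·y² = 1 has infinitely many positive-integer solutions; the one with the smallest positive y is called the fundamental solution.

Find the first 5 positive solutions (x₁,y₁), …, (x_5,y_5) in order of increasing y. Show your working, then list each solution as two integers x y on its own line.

[12; 24] for √145; ℓ=1 ⇒ convergent index 1
k=0  a_k=12  p_k/q_k = 12/1
k=1  a_k=24  p_k/q_k = 289/24
fundamental: x₁=289, y₁=24  (since 83521 − 145·576 = 1)
n=2: (289,24)∘(289,24) = (289·289+145·24·24, 289·24+24·289) = (167041,13872)
n=3: (167041,13872)∘(289,24) = (289·167041+145·24·13872, 289·13872+24·167041) = (96549409,8017992)
n=4: (96549409,8017992)∘(289,24) = (289·96549409+145·24·8017992, 289·8017992+24·96549409) = (55805391361,4634385504)
n=5: (55805391361,4634385504)∘(289,24) = (289·55805391361+145·24·4634385504, 289·4634385504+24·55805391361) = (32255419657249,2678666803320)

289 24
167041 13872
96549409 8017992
55805391361 4634385504
32255419657249 2678666803320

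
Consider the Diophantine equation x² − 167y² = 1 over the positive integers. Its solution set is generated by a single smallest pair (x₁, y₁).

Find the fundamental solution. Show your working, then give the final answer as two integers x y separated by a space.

168 13

√167 → a₀=12, period (1,11,1,24); ℓ=4 even so k=3
k=0  a_k=12  p_k/q_k = 12/1
k=1  a_k=1  p_k/q_k = 13/1
k=2  a_k=11  p_k/q_k = 155/12
k=3  a_k=1  p_k/q_k = 168/13
→ (168, 13).  Check: 168²=28224, 167·13²=28223, difference 1.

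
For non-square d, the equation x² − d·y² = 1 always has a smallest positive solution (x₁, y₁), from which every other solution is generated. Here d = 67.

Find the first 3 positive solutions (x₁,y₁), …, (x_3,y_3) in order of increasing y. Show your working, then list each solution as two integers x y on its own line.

48842 5967
4771081927 582880428
466058366908226 56938091722785

√67 = [8; 5,2,1,1,7,1,1,2,5,16, …], period ℓ=10 (even) → k=9
i=0: a=8 ⇒ p=8, q=1
i=1: a=5 ⇒ p=41, q=5
i=2: a=2 ⇒ p=90, q=11
…
i=5: a=7 ⇒ p=1678, q=205
i=6: a=1 ⇒ p=1899, q=232
…
i=8: a=2 ⇒ p=9053, q=1106
i=9: a=5 ⇒ p=48842, q=5967
→ (48842, 5967).  Check: 48842²=2385540964, 67·5967²=2385540963, difference 1.
k=2:  x_2 = 48842·48842+67·5967·5967 = 4771081927,  y_2 = 48842·5967+5967·48842 = 582880428
k=3:  x_3 = 48842·4771081927+67·5967·582880428 = 466058366908226,  y_3 = 48842·582880428+5967·4771081927 = 56938091722785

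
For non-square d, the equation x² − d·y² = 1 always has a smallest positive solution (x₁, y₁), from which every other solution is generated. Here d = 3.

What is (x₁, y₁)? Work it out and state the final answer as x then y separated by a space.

√3 → a₀=1, period (1,2); ℓ=2 even so k=1
a_0=1:  p_0=1·1+0=1,  q_0=1·0+1=1
a_1=1:  p_1=1·1+1=2,  q_1=1·1+0=1
→ (2, 1).  Check: 2²=4, 3·1²=3, difference 1.

2 1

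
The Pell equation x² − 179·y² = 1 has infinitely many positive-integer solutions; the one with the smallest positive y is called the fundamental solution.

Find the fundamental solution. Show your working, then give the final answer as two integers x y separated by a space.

4190210 313191

d=179: √d = [13; 2,1,1,1,3,…,1,2,26] (ℓ=14, even), read p_13/q_13
step 0: (13, 1)  from 13·(1,0) + (0,1)
step 1: (27, 2)  from 2·(13,1) + (1,0)
…
step 3: (67, 5)  from 1·(40,3) + (27,2)
step 4: (107, 8)  from 1·(67,5) + (40,3)
step 5: (388, 29)  from 3·(107,8) + (67,5)
…
step 8: (137042, 10243)  from 5·(26999,2018) + (2047,153)
step 9: (438125, 32747)  from 3·(137042,10243) + (26999,2018)
step 10: (575167, 42990)  from 1·(438125,32747) + (137042,10243)
…
step 12: (1588459, 118727)  from 1·(1013292,75737) + (575167,42990)
step 13: (4190210, 313191)  from 2·(1588459,118727) + (1013292,75737)
→ (4190210, 313191).  Check: 4190210²=17557859844100, 179·313191²=17557859844099, difference 1.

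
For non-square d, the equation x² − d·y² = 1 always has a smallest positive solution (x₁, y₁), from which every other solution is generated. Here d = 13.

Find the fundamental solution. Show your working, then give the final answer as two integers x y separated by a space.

d=13: √d = [3; 1,1,1,1,6] (ℓ=5, odd), read p_9/q_9
step 0: (3, 1)  from 3·(1,0) + (0,1)
step 1: (4, 1)  from 1·(3,1) + (1,0)
step 2: (7, 2)  from 1·(4,1) + (3,1)
step 3: (11, 3)  from 1·(7,2) + (4,1)
step 4: (18, 5)  from 1·(11,3) + (7,2)
step 5: (119, 33)  from 6·(18,5) + (11,3)
…
step 8: (393, 109)  from 1·(256,71) + (137,38)
step 9: (649, 180)  from 1·(393,109) + (256,71)
→ (649, 180).  Check: 649²=421201, 13·180²=421200, difference 1.

649 180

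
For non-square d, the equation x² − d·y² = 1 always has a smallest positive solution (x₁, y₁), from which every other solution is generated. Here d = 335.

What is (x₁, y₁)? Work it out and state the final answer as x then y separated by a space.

604 33

√335 = [18; 3,3,3,36, …], period ℓ=4 (even) → k=3
step 0: (18, 1)  from 18·(1,0) + (0,1)
step 1: (55, 3)  from 3·(18,1) + (1,0)
step 2: (183, 10)  from 3·(55,3) + (18,1)
step 3: (604, 33)  from 3·(183,10) + (55,3)
fundamental: x₁=604, y₁=33  (since 364816 − 335·1089 = 1)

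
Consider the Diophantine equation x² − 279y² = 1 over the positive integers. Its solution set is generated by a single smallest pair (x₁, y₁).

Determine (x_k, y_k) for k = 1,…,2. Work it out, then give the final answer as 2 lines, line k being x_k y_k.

1520 91
4620799 276640

d=279: √d = [16; 1,2,2,1,2,2,1,32] (ℓ=8, even), read p_7/q_7
step 0: (16, 1)  from 16·(1,0) + (0,1)
step 1: (17, 1)  from 1·(16,1) + (1,0)
step 2: (50, 3)  from 2·(17,1) + (16,1)
step 3: (117, 7)  from 2·(50,3) + (17,1)
…
step 5: (451, 27)  from 2·(167,10) + (117,7)
step 6: (1069, 64)  from 2·(451,27) + (167,10)
step 7: (1520, 91)  from 1·(1069,64) + (451,27)
(x₁, y₁) = (1520, 91);  1520² − 279·91² = 1 ✓
n=2: (1520,91)∘(1520,91) = (1520·1520+279·91·91, 1520·91+91·1520) = (4620799,276640)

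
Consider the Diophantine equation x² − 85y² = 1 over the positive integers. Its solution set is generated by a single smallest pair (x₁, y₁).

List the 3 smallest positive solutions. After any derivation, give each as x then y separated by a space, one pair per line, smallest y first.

285769 30996
163327842721 17715391848
93348068572789129 10125019625991228

√85 = [9; 4,1,1,4,18, …], period ℓ=5 (odd) → k=9
step 0: (9, 1)  from 9·(1,0) + (0,1)
step 1: (37, 4)  from 4·(9,1) + (1,0)
step 2: (46, 5)  from 1·(37,4) + (9,1)
step 3: (83, 9)  from 1·(46,5) + (37,4)
step 4: (378, 41)  from 4·(83,9) + (46,5)
step 5: (6887, 747)  from 18·(378,41) + (83,9)
step 6: (27926, 3029)  from 4·(6887,747) + (378,41)
step 7: (34813, 3776)  from 1·(27926,3029) + (6887,747)
step 8: (62739, 6805)  from 1·(34813,3776) + (27926,3029)
step 9: (285769, 30996)  from 4·(62739,6805) + (34813,3776)
(x₁, y₁) = (285769, 30996);  285769² − 85·30996² = 1 ✓
(x_2, y_2) = (285769·285769 + 85·30996·30996, 285769·30996 + 30996·285769) = (163327842721, 17715391848)
(x_3, y_3) = (285769·163327842721 + 85·30996·17715391848, 285769·17715391848 + 30996·163327842721) = (93348068572789129, 10125019625991228)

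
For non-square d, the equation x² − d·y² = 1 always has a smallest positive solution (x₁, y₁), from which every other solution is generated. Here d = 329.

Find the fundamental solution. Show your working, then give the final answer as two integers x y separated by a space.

2376415 131016

d=329: √d = [18; 7,4,2,1,1,4,1,1,2,4,7,36] (ℓ=12, even), read p_11/q_11
k=0  a_k=18  p_k/q_k = 18/1
k=1  a_k=7  p_k/q_k = 127/7
k=2  a_k=4  p_k/q_k = 526/29
k=3  a_k=2  p_k/q_k = 1179/65
k=4  a_k=1  p_k/q_k = 1705/94
k=5  a_k=1  p_k/q_k = 2884/159
…
k=7  a_k=1  p_k/q_k = 16125/889
k=8  a_k=1  p_k/q_k = 29366/1619
k=9  a_k=2  p_k/q_k = 74857/4127
k=10  a_k=4  p_k/q_k = 328794/18127
k=11  a_k=7  p_k/q_k = 2376415/131016
→ (2376415, 131016).  Check: 2376415²=5647348252225, 329·131016²=5647348252224, difference 1.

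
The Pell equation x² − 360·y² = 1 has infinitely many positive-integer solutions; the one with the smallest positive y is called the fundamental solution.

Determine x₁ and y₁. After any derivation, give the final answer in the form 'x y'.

19 1

d=360: √d = [18; 1,36] (ℓ=2, even), read p_1/q_1
k=0  a_k=18  p_k/q_k = 18/1
k=1  a_k=1  p_k/q_k = 19/1
(x₁, y₁) = (19, 1);  19² − 360·1² = 1 ✓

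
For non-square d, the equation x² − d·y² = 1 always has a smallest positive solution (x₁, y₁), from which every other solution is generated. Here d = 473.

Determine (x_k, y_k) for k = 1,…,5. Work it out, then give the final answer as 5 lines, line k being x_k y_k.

87 4
15137 696
2633751 121100
458257537 21070704
79734177687 3666181396

√473 = [21; 1,2,1,42, …], period ℓ=4 (even) → k=3
step 0: (21, 1)  from 21·(1,0) + (0,1)
step 1: (22, 1)  from 1·(21,1) + (1,0)
step 2: (65, 3)  from 2·(22,1) + (21,1)
step 3: (87, 4)  from 1·(65,3) + (22,1)
→ (87, 4).  Check: 87²=7569, 473·4²=7568, difference 1.
k=2:  x_2 = 87·87+473·4·4 = 15137,  y_2 = 87·4+4·87 = 696
k=3:  x_3 = 87·15137+473·4·696 = 2633751,  y_3 = 87·696+4·15137 = 121100
k=4:  x_4 = 87·2633751+473·4·121100 = 458257537,  y_4 = 87·121100+4·2633751 = 21070704
k=5:  x_5 = 87·458257537+473·4·21070704 = 79734177687,  y_5 = 87·21070704+4·458257537 = 3666181396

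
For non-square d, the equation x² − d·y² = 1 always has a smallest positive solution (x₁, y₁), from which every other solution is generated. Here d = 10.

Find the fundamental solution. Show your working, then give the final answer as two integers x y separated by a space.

19 6

[3; 6] for √10; ℓ=1 ⇒ convergent index 1
step 0: (3, 1)  from 3·(1,0) + (0,1)
step 1: (19, 6)  from 6·(3,1) + (1,0)
fundamental: x₁=19, y₁=6  (since 361 − 10·36 = 1)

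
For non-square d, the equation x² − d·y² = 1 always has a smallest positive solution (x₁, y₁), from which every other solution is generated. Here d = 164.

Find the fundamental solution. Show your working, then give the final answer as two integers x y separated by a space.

d=164: √d = [12; 1,4,6,4,1,24] (ℓ=6, even), read p_5/q_5
i=0: a=12 ⇒ p=12, q=1
…
i=3: a=6 ⇒ p=397, q=31
i=4: a=4 ⇒ p=1652, q=129
i=5: a=1 ⇒ p=2049, q=160
(x₁, y₁) = (2049, 160);  2049² − 164·160² = 1 ✓

2049 160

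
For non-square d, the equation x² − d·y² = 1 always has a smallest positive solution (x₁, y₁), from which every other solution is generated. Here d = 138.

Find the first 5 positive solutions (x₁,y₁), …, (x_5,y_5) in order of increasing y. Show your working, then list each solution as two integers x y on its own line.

√138 → a₀=11, period (1,2,1,22); ℓ=4 even so k=3
step 0: (11, 1)  from 11·(1,0) + (0,1)
…
step 2: (35, 3)  from 2·(12,1) + (11,1)
step 3: (47, 4)  from 1·(35,3) + (12,1)
→ (47, 4).  Check: 47²=2209, 138·4²=2208, difference 1.
k=2:  x_2 = 47·47+138·4·4 = 4417,  y_2 = 47·4+4·47 = 376
k=3:  x_3 = 47·4417+138·4·376 = 415151,  y_3 = 47·376+4·4417 = 35340
k=4:  x_4 = 47·415151+138·4·35340 = 39019777,  y_4 = 47·35340+4·415151 = 3321584
k=5:  x_5 = 47·39019777+138·4·3321584 = 3667443887,  y_5 = 47·3321584+4·39019777 = 312193556

47 4
4417 376
415151 35340
39019777 3321584
3667443887 312193556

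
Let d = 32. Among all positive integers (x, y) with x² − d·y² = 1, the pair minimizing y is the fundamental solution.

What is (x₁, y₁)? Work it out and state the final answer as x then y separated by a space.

17 3

√32 → a₀=5, period (1,1,1,10); ℓ=4 even so k=3
k=0  a_k=5  p_k/q_k = 5/1
…
k=2  a_k=1  p_k/q_k = 11/2
k=3  a_k=1  p_k/q_k = 17/3
fundamental: x₁=17, y₁=3  (since 289 − 32·9 = 1)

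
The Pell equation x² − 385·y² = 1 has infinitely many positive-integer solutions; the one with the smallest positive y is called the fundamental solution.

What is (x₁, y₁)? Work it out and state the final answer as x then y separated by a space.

√385 → a₀=19, period (1,1,1,1,1,…,1,1,38); ℓ=16 even so k=15
step 0: (19, 1)  from 19·(1,0) + (0,1)
step 1: (20, 1)  from 1·(19,1) + (1,0)
step 2: (39, 2)  from 1·(20,1) + (19,1)
step 3: (59, 3)  from 1·(39,2) + (20,1)
…
step 7: (726, 37)  from 1·(569,29) + (157,8)
…
step 9: (2747, 140)  from 1·(2021,103) + (726,37)
…
step 13: (36280, 1849)  from 1·(23271,1186) + (13009,663)
step 14: (59551, 3035)  from 1·(36280,1849) + (23271,1186)
step 15: (95831, 4884)  from 1·(59551,3035) + (36280,1849)
(x₁, y₁) = (95831, 4884);  95831² − 385·4884² = 1 ✓

95831 4884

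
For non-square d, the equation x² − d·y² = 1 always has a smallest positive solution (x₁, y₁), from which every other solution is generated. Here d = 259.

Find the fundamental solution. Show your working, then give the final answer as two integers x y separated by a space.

847225 52644

√259 → a₀=16, period (10,1,2,3,4,3,2,1,10,32); ℓ=10 even so k=9
a_0=16:  p_0=16·1+0=16,  q_0=16·0+1=1
a_1=10:  p_1=10·16+1=161,  q_1=10·1+0=10
a_2=1:  p_2=1·161+16=177,  q_2=1·10+1=11
…
a_6=3:  p_6=3·7403+1722=23931,  q_6=3·460+107=1487
a_7=2:  p_7=2·23931+7403=55265,  q_7=2·1487+460=3434
a_8=1:  p_8=1·55265+23931=79196,  q_8=1·3434+1487=4921
a_9=10:  p_9=10·79196+55265=847225,  q_9=10·4921+3434=52644
(x₁, y₁) = (847225, 52644);  847225² − 259·52644² = 1 ✓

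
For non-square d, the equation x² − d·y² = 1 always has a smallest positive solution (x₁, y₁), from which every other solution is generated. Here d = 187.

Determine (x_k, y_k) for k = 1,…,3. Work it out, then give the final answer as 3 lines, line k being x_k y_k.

√187 → a₀=13, period (1,2,13,2,1,26); ℓ=6 even so k=5
k=0  a_k=13  p_k/q_k = 13/1
…
k=3  a_k=13  p_k/q_k = 547/40
k=4  a_k=2  p_k/q_k = 1135/83
k=5  a_k=1  p_k/q_k = 1682/123
fundamental: x₁=1682, y₁=123  (since 2829124 − 187·15129 = 1)
(x_2, y_2) = (1682·1682 + 187·123·123, 1682·123 + 123·1682) = (5658247, 413772)
(x_3, y_3) = (1682·5658247 + 187·123·413772, 1682·413772 + 123·5658247) = (19034341226, 1391928885)

1682 123
5658247 413772
19034341226 1391928885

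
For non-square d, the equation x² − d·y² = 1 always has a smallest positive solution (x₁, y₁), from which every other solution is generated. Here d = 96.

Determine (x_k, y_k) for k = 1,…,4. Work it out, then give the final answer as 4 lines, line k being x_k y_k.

49 5
4801 490
470449 48015
46099201 4704980

√96 = [9; 1,3,1,18, …], period ℓ=4 (even) → k=3
k=0  a_k=9  p_k/q_k = 9/1
…
k=2  a_k=3  p_k/q_k = 39/4
k=3  a_k=1  p_k/q_k = 49/5
→ (49, 5).  Check: 49²=2401, 96·5²=2400, difference 1.
(49+5√96)^2 = 4801 + 490√96
(49+5√96)^3 = 470449 + 48015√96
(49+5√96)^4 = 46099201 + 4704980√96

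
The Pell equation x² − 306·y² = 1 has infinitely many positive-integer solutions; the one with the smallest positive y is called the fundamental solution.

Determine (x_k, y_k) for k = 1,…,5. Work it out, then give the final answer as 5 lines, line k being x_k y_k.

35 2
2449 140
171395 9798
11995201 685720
839492675 47990602

√306 = [17; 2,34, …], period ℓ=2 (even) → k=1
a_0=17:  p_0=17·1+0=17,  q_0=17·0+1=1
a_1=2:  p_1=2·17+1=35,  q_1=2·1+0=2
(x₁, y₁) = (35, 2);  35² − 306·2² = 1 ✓
k=2:  x_2 = 35·35+306·2·2 = 2449,  y_2 = 35·2+2·35 = 140
k=3:  x_3 = 35·2449+306·2·140 = 171395,  y_3 = 35·140+2·2449 = 9798
k=4:  x_4 = 35·171395+306·2·9798 = 11995201,  y_4 = 35·9798+2·171395 = 685720
k=5:  x_5 = 35·11995201+306·2·685720 = 839492675,  y_5 = 35·685720+2·11995201 = 47990602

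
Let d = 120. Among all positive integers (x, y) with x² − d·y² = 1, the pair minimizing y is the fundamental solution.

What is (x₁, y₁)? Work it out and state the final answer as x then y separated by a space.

11 1

√120 → a₀=10, period (1,20); ℓ=2 even so k=1
step 0: (10, 1)  from 10·(1,0) + (0,1)
step 1: (11, 1)  from 1·(10,1) + (1,0)
→ (11, 1).  Check: 11²=121, 120·1²=120, difference 1.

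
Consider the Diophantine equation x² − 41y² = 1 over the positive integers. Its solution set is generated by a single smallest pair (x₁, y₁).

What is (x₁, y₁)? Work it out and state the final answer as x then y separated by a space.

√41 = [6; 2,2,12, …], period ℓ=3 (odd) → k=5
i=0: a=6 ⇒ p=6, q=1
i=1: a=2 ⇒ p=13, q=2
…
i=3: a=12 ⇒ p=397, q=62
i=4: a=2 ⇒ p=826, q=129
i=5: a=2 ⇒ p=2049, q=320
(x₁, y₁) = (2049, 320);  2049² − 41·320² = 1 ✓

2049 320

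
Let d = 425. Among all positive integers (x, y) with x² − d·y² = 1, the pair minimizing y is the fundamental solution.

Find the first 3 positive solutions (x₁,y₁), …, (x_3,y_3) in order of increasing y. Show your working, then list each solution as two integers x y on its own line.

d=425: √d = [20; 1,1,1,1,1,1,40] (ℓ=7, odd), read p_13/q_13
a_0=20:  p_0=20·1+0=20,  q_0=20·0+1=1
…
a_2=1:  p_2=1·21+20=41,  q_2=1·1+1=2
…
a_4=1:  p_4=1·62+41=103,  q_4=1·3+2=5
a_5=1:  p_5=1·103+62=165,  q_5=1·5+3=8
a_6=1:  p_6=1·165+103=268,  q_6=1·8+5=13
a_7=40:  p_7=40·268+165=10885,  q_7=40·13+8=528
a_8=1:  p_8=1·10885+268=11153,  q_8=1·528+13=541
a_9=1:  p_9=1·11153+10885=22038,  q_9=1·541+528=1069
a_10=1:  p_10=1·22038+11153=33191,  q_10=1·1069+541=1610
…
a_12=1:  p_12=1·55229+33191=88420,  q_12=1·2679+1610=4289
a_13=1:  p_13=1·88420+55229=143649,  q_13=1·4289+2679=6968
fundamental: x₁=143649, y₁=6968  (since 20635035201 − 425·48553024 = 1)
n=2: (143649,6968)∘(143649,6968) = (143649·143649+425·6968·6968, 143649·6968+6968·143649) = (41270070401,2001892464)
n=3: (41270070401,2001892464)∘(143649,6968) = (143649·41270070401+425·6968·2001892464, 143649·2001892464+6968·41270070401) = (11856808685922849,575139701115304)

143649 6968
41270070401 2001892464
11856808685922849 575139701115304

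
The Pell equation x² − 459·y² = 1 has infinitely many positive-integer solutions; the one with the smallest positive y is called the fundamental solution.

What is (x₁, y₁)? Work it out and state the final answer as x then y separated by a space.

√459 = [21; 2,2,1,4,21,4,1,2,2,42, …], period ℓ=10 (even) → k=9
step 0: (21, 1)  from 21·(1,0) + (0,1)
…
step 2: (107, 5)  from 2·(43,2) + (21,1)
step 3: (150, 7)  from 1·(107,5) + (43,2)
step 4: (707, 33)  from 4·(150,7) + (107,5)
step 5: (14997, 700)  from 21·(707,33) + (150,7)
…
step 7: (75692, 3533)  from 1·(60695,2833) + (14997,700)
step 8: (212079, 9899)  from 2·(75692,3533) + (60695,2833)
step 9: (499850, 23331)  from 2·(212079,9899) + (75692,3533)
fundamental: x₁=499850, y₁=23331  (since 249850022500 − 459·544335561 = 1)

499850 23331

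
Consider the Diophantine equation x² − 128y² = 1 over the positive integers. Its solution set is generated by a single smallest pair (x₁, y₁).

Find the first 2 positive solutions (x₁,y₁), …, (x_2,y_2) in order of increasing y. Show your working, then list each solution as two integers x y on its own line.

[11; 3,5,3,22] for √128; ℓ=4 ⇒ convergent index 3
k=0  a_k=11  p_k/q_k = 11/1
k=1  a_k=3  p_k/q_k = 34/3
k=2  a_k=5  p_k/q_k = 181/16
k=3  a_k=3  p_k/q_k = 577/51
fundamental: x₁=577, y₁=51  (since 332929 − 128·2601 = 1)
k=2:  x_2 = 577·577+128·51·51 = 665857,  y_2 = 577·51+51·577 = 58854

577 51
665857 58854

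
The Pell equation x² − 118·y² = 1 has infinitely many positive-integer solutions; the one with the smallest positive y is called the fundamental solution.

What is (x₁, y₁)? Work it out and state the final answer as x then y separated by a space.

306917 28254

√118 = [10; 1,6,3,2,10,2,3,6,1,20, …], period ℓ=10 (even) → k=9
step 0: (10, 1)  from 10·(1,0) + (0,1)
step 1: (11, 1)  from 1·(10,1) + (1,0)
step 2: (76, 7)  from 6·(11,1) + (10,1)
step 3: (239, 22)  from 3·(76,7) + (11,1)
…
step 5: (5779, 532)  from 10·(554,51) + (239,22)
…
step 8: (264802, 24377)  from 6·(42115,3877) + (12112,1115)
step 9: (306917, 28254)  from 1·(264802,24377) + (42115,3877)
(x₁, y₁) = (306917, 28254);  306917² − 118·28254² = 1 ✓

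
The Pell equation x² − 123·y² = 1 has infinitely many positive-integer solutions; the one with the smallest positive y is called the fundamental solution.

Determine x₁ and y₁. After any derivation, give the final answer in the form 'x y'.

122 11

[11; 11,22] for √123; ℓ=2 ⇒ convergent index 1
i=0: a=11 ⇒ p=11, q=1
i=1: a=11 ⇒ p=122, q=11
(x₁, y₁) = (122, 11);  122² − 123·11² = 1 ✓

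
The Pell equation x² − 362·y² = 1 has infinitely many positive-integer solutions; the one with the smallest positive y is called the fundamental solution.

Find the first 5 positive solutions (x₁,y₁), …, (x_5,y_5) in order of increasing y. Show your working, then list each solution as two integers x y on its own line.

d=362: √d = [19; 38] (ℓ=1, odd), read p_1/q_1
k=0  a_k=19  p_k/q_k = 19/1
k=1  a_k=38  p_k/q_k = 723/38
→ (723, 38).  Check: 723²=522729, 362·38²=522728, difference 1.
n=2: (723,38)∘(723,38) = (723·723+362·38·38, 723·38+38·723) = (1045457,54948)
n=3: (1045457,54948)∘(723,38) = (723·1045457+362·38·54948, 723·54948+38·1045457) = (1511730099,79454770)
n=4: (1511730099,79454770)∘(723,38) = (723·1511730099+362·38·79454770, 723·79454770+38·1511730099) = (2185960677697,114891542472)
n=5: (2185960677697,114891542472)∘(723,38) = (723·2185960677697+362·38·114891542472, 723·114891542472+38·2185960677697) = (3160897628219763,166133090959742)

723 38
1045457 54948
1511730099 79454770
2185960677697 114891542472
3160897628219763 166133090959742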